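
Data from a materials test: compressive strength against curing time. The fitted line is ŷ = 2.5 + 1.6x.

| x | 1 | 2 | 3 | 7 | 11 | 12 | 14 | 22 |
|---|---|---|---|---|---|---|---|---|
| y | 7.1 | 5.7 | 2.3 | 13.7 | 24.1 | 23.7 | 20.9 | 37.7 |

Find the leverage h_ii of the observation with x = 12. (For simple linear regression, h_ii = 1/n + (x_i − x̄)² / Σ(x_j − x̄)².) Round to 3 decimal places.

x̄ = (1 + 2 + 3 + 7 + 11 + 12 + 14 + 22)/8 = 9
Σ(x − x̄)² = 64 + 49 + 36 + 4 + 4 + 9 + 25 + 169 = 360
h = 1/8 + (3)²/360 = 0.125 + 0.025 = 0.150

h = 0.150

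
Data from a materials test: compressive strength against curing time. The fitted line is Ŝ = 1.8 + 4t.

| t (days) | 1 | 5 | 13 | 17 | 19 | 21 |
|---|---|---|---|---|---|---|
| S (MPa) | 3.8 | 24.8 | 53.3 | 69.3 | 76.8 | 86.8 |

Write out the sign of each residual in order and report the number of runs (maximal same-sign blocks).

t=1: Ŝ = 1.8 + 4·1 = 5.8; e = 3.8 − 5.8 = -2
t=5: Ŝ = 1.8 + 4·5 = 21.8; e = 24.8 − 21.8 = 3
t=13: Ŝ = 1.8 + 4·13 = 53.8; e = 53.3 − 53.8 = -0.5
t=17: Ŝ = 1.8 + 4·17 = 69.8; e = 69.3 − 69.8 = -0.5
t=19: Ŝ = 1.8 + 4·19 = 77.8; e = 76.8 − 77.8 = -1
t=21: Ŝ = 1.8 + 4·21 = 85.8; e = 86.8 − 85.8 = 1
Signs: − + − − − +
Runs: −×1, +×1, −×3, +×1 → 4

4 runs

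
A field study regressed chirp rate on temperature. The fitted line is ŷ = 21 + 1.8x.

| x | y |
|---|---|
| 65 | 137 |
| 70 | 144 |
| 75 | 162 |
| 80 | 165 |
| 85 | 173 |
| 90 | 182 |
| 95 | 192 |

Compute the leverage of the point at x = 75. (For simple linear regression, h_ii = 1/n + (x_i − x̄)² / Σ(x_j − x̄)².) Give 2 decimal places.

h = 0.18

x̄ = (65 + 70 + 75 + 80 + 85 + 90 + 95)/7 = 80
Σ(x − x̄)² = 225 + 100 + 25 + 0 + 25 + 100 + 225 = 700
h = 1/7 + (-5)²/700 = 0.142857 + 0.0357143 = 0.18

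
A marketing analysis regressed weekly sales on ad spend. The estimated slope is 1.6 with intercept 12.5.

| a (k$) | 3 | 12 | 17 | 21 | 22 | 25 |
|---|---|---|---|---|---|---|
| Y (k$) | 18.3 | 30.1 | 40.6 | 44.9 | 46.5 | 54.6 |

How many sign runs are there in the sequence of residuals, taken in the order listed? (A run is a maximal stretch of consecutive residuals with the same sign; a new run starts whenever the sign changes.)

5 runs

a=3: Ŷ = 12.5 + 1.6·3 = 17.3; e = 18.3 − 17.3 = 1
a=12: Ŷ = 12.5 + 1.6·12 = 31.7; e = 30.1 − 31.7 = -1.6
a=17: Ŷ = 12.5 + 1.6·17 = 39.7; e = 40.6 − 39.7 = 0.9
a=21: Ŷ = 12.5 + 1.6·21 = 46.1; e = 44.9 − 46.1 = -1.2
a=22: Ŷ = 12.5 + 1.6·22 = 47.7; e = 46.5 − 47.7 = -1.2
a=25: Ŷ = 12.5 + 1.6·25 = 52.5; e = 54.6 − 52.5 = 2.1
Signs: + − + − − +
Runs: +×1, −×1, +×1, −×2, +×1 → 5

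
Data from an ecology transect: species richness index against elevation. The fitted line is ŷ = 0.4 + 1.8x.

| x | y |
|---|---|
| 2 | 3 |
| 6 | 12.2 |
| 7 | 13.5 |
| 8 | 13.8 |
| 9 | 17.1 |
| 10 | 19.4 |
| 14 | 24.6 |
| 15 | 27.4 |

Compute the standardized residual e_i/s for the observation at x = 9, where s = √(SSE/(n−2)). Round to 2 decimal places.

x=2: ŷ = 0.4 + 1.8·2 = 4; e = 3 − 4 = -1
x=6: ŷ = 0.4 + 1.8·6 = 11.2; e = 12.2 − 11.2 = 1
x=7: ŷ = 0.4 + 1.8·7 = 13; e = 13.5 − 13 = 0.5
x=8: ŷ = 0.4 + 1.8·8 = 14.8; e = 13.8 − 14.8 = -1
x=9: ŷ = 0.4 + 1.8·9 = 16.6; e = 17.1 − 16.6 = 0.5
x=10: ŷ = 0.4 + 1.8·10 = 18.4; e = 19.4 − 18.4 = 1
x=14: ŷ = 0.4 + 1.8·14 = 25.6; e = 24.6 − 25.6 = -1
x=15: ŷ = 0.4 + 1.8·15 = 27.4; e = 27.4 − 27.4 = 0
SSE = 1 + 1 + 0.25 + 1 + 0.25 + 1 + 1 + 0 = 5.5
s = √(5.5/6) = 0.957427
e/s = 0.5 / 0.957427 = 0.52

0.52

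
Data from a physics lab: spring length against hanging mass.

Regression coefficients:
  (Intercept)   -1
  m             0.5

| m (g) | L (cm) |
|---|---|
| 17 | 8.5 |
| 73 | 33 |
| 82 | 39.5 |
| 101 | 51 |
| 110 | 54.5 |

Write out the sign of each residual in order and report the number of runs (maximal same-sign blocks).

m=17: L̂ = -1 + 0.5·17 = 7.5; r = 8.5 − 7.5 = 1
m=73: L̂ = -1 + 0.5·73 = 35.5; r = 33 − 35.5 = -2.5
m=82: L̂ = -1 + 0.5·82 = 40; r = 39.5 − 40 = -0.5
m=101: L̂ = -1 + 0.5·101 = 49.5; r = 51 − 49.5 = 1.5
m=110: L̂ = -1 + 0.5·110 = 54; r = 54.5 − 54 = 0.5
Signs: + − − + +
Runs: +×1, −×2, +×2 → 3

3 runs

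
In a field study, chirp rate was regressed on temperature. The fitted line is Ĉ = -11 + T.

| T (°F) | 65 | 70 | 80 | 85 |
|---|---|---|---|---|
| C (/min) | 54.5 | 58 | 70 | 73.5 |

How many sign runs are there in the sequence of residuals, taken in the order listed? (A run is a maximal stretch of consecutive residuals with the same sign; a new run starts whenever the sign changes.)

4 runs

T=65: Ĉ = -11 + 65 = 54; r = 54.5 − 54 = 0.5
T=70: Ĉ = -11 + 70 = 59; r = 58 − 59 = -1
T=80: Ĉ = -11 + 80 = 69; r = 70 − 69 = 1
T=85: Ĉ = -11 + 85 = 74; r = 73.5 − 74 = -0.5
Signs: + − + −
Runs: +×1, −×1, +×1, −×1 → 4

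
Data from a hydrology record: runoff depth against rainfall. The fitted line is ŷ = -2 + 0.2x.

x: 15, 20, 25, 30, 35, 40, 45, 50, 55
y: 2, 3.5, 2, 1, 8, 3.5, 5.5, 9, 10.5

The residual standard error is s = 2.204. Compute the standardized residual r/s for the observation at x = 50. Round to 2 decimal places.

0.45

ŷ = -2 + 0.2·50 = 8
r = 9 − 8 = 1
r/s = 1 / 2.204 = 0.45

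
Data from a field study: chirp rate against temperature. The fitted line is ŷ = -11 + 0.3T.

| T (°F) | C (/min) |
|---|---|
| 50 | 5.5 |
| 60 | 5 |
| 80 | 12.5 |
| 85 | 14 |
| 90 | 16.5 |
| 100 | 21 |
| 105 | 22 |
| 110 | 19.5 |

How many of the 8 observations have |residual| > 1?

T=50: ŷ = -11 + 0.3·50 = 4; r = 5.5 − 4 = 1.5
T=60: ŷ = -11 + 0.3·60 = 7; r = 5 − 7 = -2
T=80: ŷ = -11 + 0.3·80 = 13; r = 12.5 − 13 = -0.5
T=85: ŷ = -11 + 0.3·85 = 14.5; r = 14 − 14.5 = -0.5
T=90: ŷ = -11 + 0.3·90 = 16; r = 16.5 − 16 = 0.5
T=100: ŷ = -11 + 0.3·100 = 19; r = 21 − 19 = 2
T=105: ŷ = -11 + 0.3·105 = 20.5; r = 22 − 20.5 = 1.5
T=110: ŷ = -11 + 0.3·110 = 22; r = 19.5 − 22 = -2.5
|r| > 1: T=50 (|r|=1.5), T=60 (|r|=2), T=100 (|r|=2), T=105 (|r|=1.5), T=110 (|r|=2.5) → 5

5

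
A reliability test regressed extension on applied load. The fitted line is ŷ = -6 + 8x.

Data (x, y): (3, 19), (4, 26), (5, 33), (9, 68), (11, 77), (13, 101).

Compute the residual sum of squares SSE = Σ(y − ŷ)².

SSE = 40

x=3: ŷ = -6 + 8·3 = 18; e = 19 − 18 = 1
x=4: ŷ = -6 + 8·4 = 26; e = 26 − 26 = 0
x=5: ŷ = -6 + 8·5 = 34; e = 33 − 34 = -1
x=9: ŷ = -6 + 8·9 = 66; e = 68 − 66 = 2
x=11: ŷ = -6 + 8·11 = 82; e = 77 − 82 = -5
x=13: ŷ = -6 + 8·13 = 98; e = 101 − 98 = 3
SSE = 1 + 0 + 1 + 4 + 25 + 9 = 40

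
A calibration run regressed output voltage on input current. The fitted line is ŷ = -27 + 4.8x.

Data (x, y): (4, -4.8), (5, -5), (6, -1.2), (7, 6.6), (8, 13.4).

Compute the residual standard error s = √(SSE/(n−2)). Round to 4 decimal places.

s = 2.9439

x=4: ŷ = -27 + 4.8·4 = -7.8; r = -4.8 − (-7.8) = 3
x=5: ŷ = -27 + 4.8·5 = -3; r = -5 − (-3) = -2
x=6: ŷ = -27 + 4.8·6 = 1.8; r = -1.2 − 1.8 = -3
x=7: ŷ = -27 + 4.8·7 = 6.6; r = 6.6 − 6.6 = 0
x=8: ŷ = -27 + 4.8·8 = 11.4; r = 13.4 − 11.4 = 2
SSE = 9 + 4 + 9 + 0 + 4 = 26
s = √(26/3) = √8.66667 ≈ 2.9439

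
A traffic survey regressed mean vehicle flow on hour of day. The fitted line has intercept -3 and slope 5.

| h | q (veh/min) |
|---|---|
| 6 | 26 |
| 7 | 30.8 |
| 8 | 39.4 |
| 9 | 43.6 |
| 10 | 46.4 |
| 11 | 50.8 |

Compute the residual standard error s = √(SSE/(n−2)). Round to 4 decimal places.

s = 1.7720

h=6: q̂ = -3 + 5·6 = 27; e = 26 − 27 = -1
h=7: q̂ = -3 + 5·7 = 32; e = 30.8 − 32 = -1.2
h=8: q̂ = -3 + 5·8 = 37; e = 39.4 − 37 = 2.4
h=9: q̂ = -3 + 5·9 = 42; e = 43.6 − 42 = 1.6
h=10: q̂ = -3 + 5·10 = 47; e = 46.4 − 47 = -0.6
h=11: q̂ = -3 + 5·11 = 52; e = 50.8 − 52 = -1.2
SSE = 1 + 1.44 + 5.76 + 2.56 + 0.36 + 1.44 = 12.56
s = √(12.56/4) = √3.14 ≈ 1.7720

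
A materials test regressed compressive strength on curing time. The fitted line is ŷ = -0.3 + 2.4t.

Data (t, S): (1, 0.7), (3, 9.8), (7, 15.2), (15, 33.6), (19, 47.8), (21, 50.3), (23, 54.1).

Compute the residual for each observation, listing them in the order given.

-1.4, 2.9, -1.3, -2.1, 2.5, 0.2, -0.8

t=1: ŷ = -0.3 + 2.4·1 = 2.1; r = 0.7 − 2.1 = -1.4
t=3: ŷ = -0.3 + 2.4·3 = 6.9; r = 9.8 − 6.9 = 2.9
t=7: ŷ = -0.3 + 2.4·7 = 16.5; r = 15.2 − 16.5 = -1.3
t=15: ŷ = -0.3 + 2.4·15 = 35.7; r = 33.6 − 35.7 = -2.1
t=19: ŷ = -0.3 + 2.4·19 = 45.3; r = 47.8 − 45.3 = 2.5
t=21: ŷ = -0.3 + 2.4·21 = 50.1; r = 50.3 − 50.1 = 0.2
t=23: ŷ = -0.3 + 2.4·23 = 54.9; r = 54.1 − 54.9 = -0.8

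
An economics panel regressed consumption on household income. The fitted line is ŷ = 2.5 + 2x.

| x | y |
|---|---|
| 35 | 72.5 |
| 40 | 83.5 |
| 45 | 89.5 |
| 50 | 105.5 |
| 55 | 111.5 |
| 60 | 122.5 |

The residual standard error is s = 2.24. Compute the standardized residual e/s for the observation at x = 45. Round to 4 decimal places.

ŷ = 2.5 + 2·45 = 92.5
e = 89.5 − 92.5 = -3
e/s = -3 / 2.24 = -1.3393

-1.3393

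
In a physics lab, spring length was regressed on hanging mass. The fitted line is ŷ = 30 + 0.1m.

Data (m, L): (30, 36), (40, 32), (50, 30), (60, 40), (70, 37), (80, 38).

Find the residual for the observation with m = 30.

ŷ = 30 + 0.1·30 = 33
r = 36 − 33 = 3

r = 3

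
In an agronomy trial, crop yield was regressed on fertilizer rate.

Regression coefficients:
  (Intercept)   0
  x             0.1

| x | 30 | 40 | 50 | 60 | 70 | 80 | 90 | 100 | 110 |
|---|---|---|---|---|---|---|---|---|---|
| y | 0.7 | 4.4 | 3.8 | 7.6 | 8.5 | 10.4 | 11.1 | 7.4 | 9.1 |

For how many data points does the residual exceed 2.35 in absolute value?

x=30: ŷ = 0.1·30 = 3; e = 0.7 − 3 = -2.3
x=40: ŷ = 0.1·40 = 4; e = 4.4 − 4 = 0.4
x=50: ŷ = 0.1·50 = 5; e = 3.8 − 5 = -1.2
x=60: ŷ = 0.1·60 = 6; e = 7.6 − 6 = 1.6
x=70: ŷ = 0.1·70 = 7; e = 8.5 − 7 = 1.5
x=80: ŷ = 0.1·80 = 8; e = 10.4 − 8 = 2.4
x=90: ŷ = 0.1·90 = 9; e = 11.1 − 9 = 2.1
x=100: ŷ = 0.1·100 = 10; e = 7.4 − 10 = -2.6
x=110: ŷ = 0.1·110 = 11; e = 9.1 − 11 = -1.9
|e| > 2.35: x=80 (|e|=2.4), x=100 (|e|=2.6) → 2

2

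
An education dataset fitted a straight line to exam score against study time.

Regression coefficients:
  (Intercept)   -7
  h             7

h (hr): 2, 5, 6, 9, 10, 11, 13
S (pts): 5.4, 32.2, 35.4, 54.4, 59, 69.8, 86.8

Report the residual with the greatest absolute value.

r = 4.2

h=2: ŷ = -7 + 7·2 = 7; r = 5.4 − 7 = -1.6
h=5: ŷ = -7 + 7·5 = 28; r = 32.2 − 28 = 4.2
h=6: ŷ = -7 + 7·6 = 35; r = 35.4 − 35 = 0.4
h=9: ŷ = -7 + 7·9 = 56; r = 54.4 − 56 = -1.6
h=10: ŷ = -7 + 7·10 = 63; r = 59 − 63 = -4
h=11: ŷ = -7 + 7·11 = 70; r = 69.8 − 70 = -0.2
h=13: ŷ = -7 + 7·13 = 84; r = 86.8 − 84 = 2.8
Largest |r| is 4.2 at h = 5, residual 4.2.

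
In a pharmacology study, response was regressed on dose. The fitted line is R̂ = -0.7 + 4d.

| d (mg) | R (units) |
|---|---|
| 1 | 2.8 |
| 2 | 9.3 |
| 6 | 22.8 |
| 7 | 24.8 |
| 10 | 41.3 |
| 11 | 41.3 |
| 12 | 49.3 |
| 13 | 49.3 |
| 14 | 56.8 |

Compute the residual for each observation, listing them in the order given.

-0.5, 2, -0.5, -2.5, 2, -2, 2, -2, 1.5

d=1: R̂ = -0.7 + 4·1 = 3.3; e = 2.8 − 3.3 = -0.5
d=2: R̂ = -0.7 + 4·2 = 7.3; e = 9.3 − 7.3 = 2
d=6: R̂ = -0.7 + 4·6 = 23.3; e = 22.8 − 23.3 = -0.5
d=7: R̂ = -0.7 + 4·7 = 27.3; e = 24.8 − 27.3 = -2.5
d=10: R̂ = -0.7 + 4·10 = 39.3; e = 41.3 − 39.3 = 2
d=11: R̂ = -0.7 + 4·11 = 43.3; e = 41.3 − 43.3 = -2
d=12: R̂ = -0.7 + 4·12 = 47.3; e = 49.3 − 47.3 = 2
d=13: R̂ = -0.7 + 4·13 = 51.3; e = 49.3 − 51.3 = -2
d=14: R̂ = -0.7 + 4·14 = 55.3; e = 56.8 − 55.3 = 1.5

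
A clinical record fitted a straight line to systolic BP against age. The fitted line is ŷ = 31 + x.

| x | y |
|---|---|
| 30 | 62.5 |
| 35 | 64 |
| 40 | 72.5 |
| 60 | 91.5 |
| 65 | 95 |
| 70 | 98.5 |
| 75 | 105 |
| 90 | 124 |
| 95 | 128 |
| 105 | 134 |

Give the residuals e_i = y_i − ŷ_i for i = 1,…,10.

x=30: ŷ = 31 + 30 = 61; e = 62.5 − 61 = 1.5
x=35: ŷ = 31 + 35 = 66; e = 64 − 66 = -2
x=40: ŷ = 31 + 40 = 71; e = 72.5 − 71 = 1.5
x=60: ŷ = 31 + 60 = 91; e = 91.5 − 91 = 0.5
x=65: ŷ = 31 + 65 = 96; e = 95 − 96 = -1
x=70: ŷ = 31 + 70 = 101; e = 98.5 − 101 = -2.5
x=75: ŷ = 31 + 75 = 106; e = 105 − 106 = -1
x=90: ŷ = 31 + 90 = 121; e = 124 − 121 = 3
x=95: ŷ = 31 + 95 = 126; e = 128 − 126 = 2
x=105: ŷ = 31 + 105 = 136; e = 134 − 136 = -2

1.5, -2, 1.5, 0.5, -1, -2.5, -1, 3, 2, -2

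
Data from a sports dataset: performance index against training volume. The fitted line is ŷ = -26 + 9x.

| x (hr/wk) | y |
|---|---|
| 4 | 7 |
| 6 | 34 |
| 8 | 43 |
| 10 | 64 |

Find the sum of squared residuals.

SSE = 54

x=4: ŷ = -26 + 9·4 = 10; e = 7 − 10 = -3
x=6: ŷ = -26 + 9·6 = 28; e = 34 − 28 = 6
x=8: ŷ = -26 + 9·8 = 46; e = 43 − 46 = -3
x=10: ŷ = -26 + 9·10 = 64; e = 64 − 64 = 0
SSE = 9 + 36 + 9 + 0 = 54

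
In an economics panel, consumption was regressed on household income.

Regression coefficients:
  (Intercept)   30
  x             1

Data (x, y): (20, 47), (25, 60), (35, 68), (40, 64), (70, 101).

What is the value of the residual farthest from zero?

x=20: ŷ = 30 + 20 = 50; r = 47 − 50 = -3
x=25: ŷ = 30 + 25 = 55; r = 60 − 55 = 5
x=35: ŷ = 30 + 35 = 65; r = 68 − 65 = 3
x=40: ŷ = 30 + 40 = 70; r = 64 − 70 = -6
x=70: ŷ = 30 + 70 = 100; r = 101 − 100 = 1
Largest |r| is 6 at x = 40, residual -6.

r = -6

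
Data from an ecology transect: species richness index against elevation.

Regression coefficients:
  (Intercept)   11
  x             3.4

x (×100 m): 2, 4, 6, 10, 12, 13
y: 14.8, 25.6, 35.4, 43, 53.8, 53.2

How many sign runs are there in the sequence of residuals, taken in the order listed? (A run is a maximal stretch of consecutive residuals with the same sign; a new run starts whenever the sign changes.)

5 runs

x=2: ŷ = 11 + 3.4·2 = 17.8; e = 14.8 − 17.8 = -3
x=4: ŷ = 11 + 3.4·4 = 24.6; e = 25.6 − 24.6 = 1
x=6: ŷ = 11 + 3.4·6 = 31.4; e = 35.4 − 31.4 = 4
x=10: ŷ = 11 + 3.4·10 = 45; e = 43 − 45 = -2
x=12: ŷ = 11 + 3.4·12 = 51.8; e = 53.8 − 51.8 = 2
x=13: ŷ = 11 + 3.4·13 = 55.2; e = 53.2 − 55.2 = -2
Signs: − + + − + −
Runs: −×1, +×2, −×1, +×1, −×1 → 5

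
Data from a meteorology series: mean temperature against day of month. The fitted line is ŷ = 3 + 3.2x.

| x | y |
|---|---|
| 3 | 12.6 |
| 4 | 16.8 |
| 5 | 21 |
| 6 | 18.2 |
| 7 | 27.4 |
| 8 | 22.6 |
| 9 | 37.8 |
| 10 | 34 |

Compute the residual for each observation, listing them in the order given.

x=3: ŷ = 3 + 3.2·3 = 12.6; e = 12.6 − 12.6 = 0
x=4: ŷ = 3 + 3.2·4 = 15.8; e = 16.8 − 15.8 = 1
x=5: ŷ = 3 + 3.2·5 = 19; e = 21 − 19 = 2
x=6: ŷ = 3 + 3.2·6 = 22.2; e = 18.2 − 22.2 = -4
x=7: ŷ = 3 + 3.2·7 = 25.4; e = 27.4 − 25.4 = 2
x=8: ŷ = 3 + 3.2·8 = 28.6; e = 22.6 − 28.6 = -6
x=9: ŷ = 3 + 3.2·9 = 31.8; e = 37.8 − 31.8 = 6
x=10: ŷ = 3 + 3.2·10 = 35; e = 34 − 35 = -1

0, 1, 2, -4, 2, -6, 6, -1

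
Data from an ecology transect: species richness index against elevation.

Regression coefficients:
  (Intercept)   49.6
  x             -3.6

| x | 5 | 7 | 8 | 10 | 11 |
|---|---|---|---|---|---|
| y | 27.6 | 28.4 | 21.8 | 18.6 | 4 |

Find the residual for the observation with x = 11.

ŷ = 49.6 − 3.6·11 = 10
e = 4 − 10 = -6

e = -6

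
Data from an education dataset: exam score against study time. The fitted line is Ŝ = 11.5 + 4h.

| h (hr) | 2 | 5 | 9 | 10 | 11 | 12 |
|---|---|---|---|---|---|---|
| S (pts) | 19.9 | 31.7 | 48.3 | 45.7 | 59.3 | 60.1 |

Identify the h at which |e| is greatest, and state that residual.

h=2: Ŝ = 11.5 + 4·2 = 19.5; e = 19.9 − 19.5 = 0.4
h=5: Ŝ = 11.5 + 4·5 = 31.5; e = 31.7 − 31.5 = 0.2
h=9: Ŝ = 11.5 + 4·9 = 47.5; e = 48.3 − 47.5 = 0.8
h=10: Ŝ = 11.5 + 4·10 = 51.5; e = 45.7 − 51.5 = -5.8
h=11: Ŝ = 11.5 + 4·11 = 55.5; e = 59.3 − 55.5 = 3.8
h=12: Ŝ = 11.5 + 4·12 = 59.5; e = 60.1 − 59.5 = 0.6
Largest |e| is 5.8 at h = 10, residual -5.8.

h = 10, e = -5.8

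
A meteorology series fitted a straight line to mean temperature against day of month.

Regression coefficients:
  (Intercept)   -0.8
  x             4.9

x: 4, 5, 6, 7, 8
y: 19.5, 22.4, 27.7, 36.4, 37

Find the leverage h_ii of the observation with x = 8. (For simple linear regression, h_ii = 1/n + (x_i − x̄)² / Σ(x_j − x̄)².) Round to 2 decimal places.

h = 0.60

x̄ = (4 + 5 + 6 + 7 + 8)/5 = 6
Σ(x − x̄)² = 4 + 1 + 0 + 1 + 4 = 10
h = 1/5 + (2)²/10 = 0.2 + 0.4 = 0.60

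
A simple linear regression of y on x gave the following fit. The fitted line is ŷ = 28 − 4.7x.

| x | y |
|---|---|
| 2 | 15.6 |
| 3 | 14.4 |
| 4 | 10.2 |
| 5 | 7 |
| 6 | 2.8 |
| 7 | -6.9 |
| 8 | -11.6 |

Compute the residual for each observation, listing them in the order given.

x=2: ŷ = 28 − 4.7·2 = 18.6; r = 15.6 − 18.6 = -3
x=3: ŷ = 28 − 4.7·3 = 13.9; r = 14.4 − 13.9 = 0.5
x=4: ŷ = 28 − 4.7·4 = 9.2; r = 10.2 − 9.2 = 1
x=5: ŷ = 28 − 4.7·5 = 4.5; r = 7 − 4.5 = 2.5
x=6: ŷ = 28 − 4.7·6 = -0.2; r = 2.8 − (-0.2) = 3
x=7: ŷ = 28 − 4.7·7 = -4.9; r = -6.9 − (-4.9) = -2
x=8: ŷ = 28 − 4.7·8 = -9.6; r = -11.6 − (-9.6) = -2

-3, 0.5, 1, 2.5, 3, -2, -2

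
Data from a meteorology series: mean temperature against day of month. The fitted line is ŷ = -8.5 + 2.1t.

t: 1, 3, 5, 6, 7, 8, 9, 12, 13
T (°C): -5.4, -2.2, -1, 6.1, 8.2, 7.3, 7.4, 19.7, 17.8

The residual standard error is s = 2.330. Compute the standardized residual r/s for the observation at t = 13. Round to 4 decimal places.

-0.4292

ŷ = -8.5 + 2.1·13 = 18.8
r = 17.8 − 18.8 = -1
r/s = -1 / 2.330 = -0.4292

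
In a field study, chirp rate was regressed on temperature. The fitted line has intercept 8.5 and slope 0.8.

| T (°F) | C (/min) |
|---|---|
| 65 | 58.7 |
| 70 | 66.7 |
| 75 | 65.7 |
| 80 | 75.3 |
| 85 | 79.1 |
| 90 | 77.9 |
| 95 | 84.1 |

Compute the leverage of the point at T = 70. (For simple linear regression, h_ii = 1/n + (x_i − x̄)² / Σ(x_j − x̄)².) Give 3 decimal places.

T̄ = (65 + 70 + 75 + 80 + 85 + 90 + 95)/7 = 80
Σ(T − T̄)² = 225 + 100 + 25 + 0 + 25 + 100 + 225 = 700
h = 1/7 + (-10)²/700 = 0.142857 + 0.142857 = 0.286

h = 0.286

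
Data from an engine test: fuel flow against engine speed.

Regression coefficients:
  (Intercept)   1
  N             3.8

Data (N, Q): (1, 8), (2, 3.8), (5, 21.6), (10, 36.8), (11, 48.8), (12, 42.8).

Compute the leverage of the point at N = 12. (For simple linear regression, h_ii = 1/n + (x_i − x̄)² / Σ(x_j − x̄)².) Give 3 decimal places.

h = 0.399

N̄ = (1 + 2 + 5 + 10 + 11 + 12)/6 = 6.83333
Σ(N − N̄)² = 34.0278 + 23.3611 + 3.36111 + 10.0278 + 17.3611 + 26.6944 = 114.833
h = 1/6 + (5.16667)²/114.833 = 0.166667 + 0.232463 = 0.399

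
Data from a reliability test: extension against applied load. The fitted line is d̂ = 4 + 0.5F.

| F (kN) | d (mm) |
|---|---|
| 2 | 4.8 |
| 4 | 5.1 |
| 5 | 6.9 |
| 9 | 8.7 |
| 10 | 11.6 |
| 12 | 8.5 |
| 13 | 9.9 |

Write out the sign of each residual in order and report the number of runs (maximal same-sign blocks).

F=2: d̂ = 4 + 0.5·2 = 5; e = 4.8 − 5 = -0.2
F=4: d̂ = 4 + 0.5·4 = 6; e = 5.1 − 6 = -0.9
F=5: d̂ = 4 + 0.5·5 = 6.5; e = 6.9 − 6.5 = 0.4
F=9: d̂ = 4 + 0.5·9 = 8.5; e = 8.7 − 8.5 = 0.2
F=10: d̂ = 4 + 0.5·10 = 9; e = 11.6 − 9 = 2.6
F=12: d̂ = 4 + 0.5·12 = 10; e = 8.5 − 10 = -1.5
F=13: d̂ = 4 + 0.5·13 = 10.5; e = 9.9 − 10.5 = -0.6
Signs: − − + + + − −
Runs: −×2, +×3, −×2 → 3

3 runs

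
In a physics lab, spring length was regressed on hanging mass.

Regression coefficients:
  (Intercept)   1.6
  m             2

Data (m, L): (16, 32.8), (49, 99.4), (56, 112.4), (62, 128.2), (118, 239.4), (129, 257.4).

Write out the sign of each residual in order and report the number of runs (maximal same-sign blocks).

3 runs

m=16: ŷ = 1.6 + 2·16 = 33.6; r = 32.8 − 33.6 = -0.8
m=49: ŷ = 1.6 + 2·49 = 99.6; r = 99.4 − 99.6 = -0.2
m=56: ŷ = 1.6 + 2·56 = 113.6; r = 112.4 − 113.6 = -1.2
m=62: ŷ = 1.6 + 2·62 = 125.6; r = 128.2 − 125.6 = 2.6
m=118: ŷ = 1.6 + 2·118 = 237.6; r = 239.4 − 237.6 = 1.8
m=129: ŷ = 1.6 + 2·129 = 259.6; r = 257.4 − 259.6 = -2.2
Signs: − − − + + −
Runs: −×3, +×2, −×1 → 3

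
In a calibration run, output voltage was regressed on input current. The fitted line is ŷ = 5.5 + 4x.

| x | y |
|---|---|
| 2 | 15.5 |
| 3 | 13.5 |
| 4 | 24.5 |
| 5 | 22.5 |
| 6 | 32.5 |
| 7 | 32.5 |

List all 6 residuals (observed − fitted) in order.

2, -4, 3, -3, 3, -1

x=2: ŷ = 5.5 + 4·2 = 13.5; r = 15.5 − 13.5 = 2
x=3: ŷ = 5.5 + 4·3 = 17.5; r = 13.5 − 17.5 = -4
x=4: ŷ = 5.5 + 4·4 = 21.5; r = 24.5 − 21.5 = 3
x=5: ŷ = 5.5 + 4·5 = 25.5; r = 22.5 − 25.5 = -3
x=6: ŷ = 5.5 + 4·6 = 29.5; r = 32.5 − 29.5 = 3
x=7: ŷ = 5.5 + 4·7 = 33.5; r = 32.5 − 33.5 = -1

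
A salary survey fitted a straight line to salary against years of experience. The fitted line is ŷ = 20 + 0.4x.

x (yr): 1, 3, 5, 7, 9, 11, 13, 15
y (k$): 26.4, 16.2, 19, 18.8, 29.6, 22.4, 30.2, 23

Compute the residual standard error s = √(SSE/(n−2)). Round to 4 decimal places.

x=1: ŷ = 20 + 0.4·1 = 20.4; e = 26.4 − 20.4 = 6
x=3: ŷ = 20 + 0.4·3 = 21.2; e = 16.2 − 21.2 = -5
x=5: ŷ = 20 + 0.4·5 = 22; e = 19 − 22 = -3
x=7: ŷ = 20 + 0.4·7 = 22.8; e = 18.8 − 22.8 = -4
x=9: ŷ = 20 + 0.4·9 = 23.6; e = 29.6 − 23.6 = 6
x=11: ŷ = 20 + 0.4·11 = 24.4; e = 22.4 − 24.4 = -2
x=13: ŷ = 20 + 0.4·13 = 25.2; e = 30.2 − 25.2 = 5
x=15: ŷ = 20 + 0.4·15 = 26; e = 23 − 26 = -3
SSE = 36 + 25 + 9 + 16 + 36 + 4 + 25 + 9 = 160
s = √(160/6) = √26.6667 ≈ 5.1640

s = 5.1640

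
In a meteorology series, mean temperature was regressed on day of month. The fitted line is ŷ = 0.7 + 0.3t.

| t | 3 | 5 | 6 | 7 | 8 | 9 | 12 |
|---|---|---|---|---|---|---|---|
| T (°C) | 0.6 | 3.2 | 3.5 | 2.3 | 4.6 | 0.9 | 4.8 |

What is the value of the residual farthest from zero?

r = -2.5

t=3: ŷ = 0.7 + 0.3·3 = 1.6; r = 0.6 − 1.6 = -1
t=5: ŷ = 0.7 + 0.3·5 = 2.2; r = 3.2 − 2.2 = 1
t=6: ŷ = 0.7 + 0.3·6 = 2.5; r = 3.5 − 2.5 = 1
t=7: ŷ = 0.7 + 0.3·7 = 2.8; r = 2.3 − 2.8 = -0.5
t=8: ŷ = 0.7 + 0.3·8 = 3.1; r = 4.6 − 3.1 = 1.5
t=9: ŷ = 0.7 + 0.3·9 = 3.4; r = 0.9 − 3.4 = -2.5
t=12: ŷ = 0.7 + 0.3·12 = 4.3; r = 4.8 − 4.3 = 0.5
Largest |r| is 2.5 at t = 9, residual -2.5.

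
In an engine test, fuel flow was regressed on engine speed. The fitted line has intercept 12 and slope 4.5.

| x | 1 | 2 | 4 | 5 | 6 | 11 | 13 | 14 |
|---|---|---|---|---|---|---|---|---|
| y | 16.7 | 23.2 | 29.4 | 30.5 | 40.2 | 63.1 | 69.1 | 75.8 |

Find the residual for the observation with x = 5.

ŷ = 12 + 4.5·5 = 34.5
r = 30.5 − 34.5 = -4

r = -4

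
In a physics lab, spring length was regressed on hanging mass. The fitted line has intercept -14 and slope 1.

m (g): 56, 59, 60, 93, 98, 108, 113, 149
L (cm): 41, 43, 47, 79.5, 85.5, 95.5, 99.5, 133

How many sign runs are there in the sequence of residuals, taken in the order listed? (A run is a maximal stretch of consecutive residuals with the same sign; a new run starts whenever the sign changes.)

m=56: ŷ = -14 + 56 = 42; e = 41 − 42 = -1
m=59: ŷ = -14 + 59 = 45; e = 43 − 45 = -2
m=60: ŷ = -14 + 60 = 46; e = 47 − 46 = 1
m=93: ŷ = -14 + 93 = 79; e = 79.5 − 79 = 0.5
m=98: ŷ = -14 + 98 = 84; e = 85.5 − 84 = 1.5
m=108: ŷ = -14 + 108 = 94; e = 95.5 − 94 = 1.5
m=113: ŷ = -14 + 113 = 99; e = 99.5 − 99 = 0.5
m=149: ŷ = -14 + 149 = 135; e = 133 − 135 = -2
Signs: − − + + + + + −
Runs: −×2, +×5, −×1 → 3

3 runs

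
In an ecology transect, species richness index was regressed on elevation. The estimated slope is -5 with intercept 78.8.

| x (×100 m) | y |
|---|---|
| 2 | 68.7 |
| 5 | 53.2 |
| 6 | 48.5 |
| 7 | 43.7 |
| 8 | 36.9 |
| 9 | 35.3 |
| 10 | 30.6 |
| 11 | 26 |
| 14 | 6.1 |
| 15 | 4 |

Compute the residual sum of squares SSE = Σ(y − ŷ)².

SSE = 21.74

x=2: ŷ = 78.8 − 5·2 = 68.8; r = 68.7 − 68.8 = -0.1
x=5: ŷ = 78.8 − 5·5 = 53.8; r = 53.2 − 53.8 = -0.6
x=6: ŷ = 78.8 − 5·6 = 48.8; r = 48.5 − 48.8 = -0.3
x=7: ŷ = 78.8 − 5·7 = 43.8; r = 43.7 − 43.8 = -0.1
x=8: ŷ = 78.8 − 5·8 = 38.8; r = 36.9 − 38.8 = -1.9
x=9: ŷ = 78.8 − 5·9 = 33.8; r = 35.3 − 33.8 = 1.5
x=10: ŷ = 78.8 − 5·10 = 28.8; r = 30.6 − 28.8 = 1.8
x=11: ŷ = 78.8 − 5·11 = 23.8; r = 26 − 23.8 = 2.2
x=14: ŷ = 78.8 − 5·14 = 8.8; r = 6.1 − 8.8 = -2.7
x=15: ŷ = 78.8 − 5·15 = 3.8; r = 4 − 3.8 = 0.2
SSE = 0.01 + 0.36 + 0.09 + 0.01 + 3.61 + 2.25 + 3.24 + 4.84 + 7.29 + 0.04 = 21.74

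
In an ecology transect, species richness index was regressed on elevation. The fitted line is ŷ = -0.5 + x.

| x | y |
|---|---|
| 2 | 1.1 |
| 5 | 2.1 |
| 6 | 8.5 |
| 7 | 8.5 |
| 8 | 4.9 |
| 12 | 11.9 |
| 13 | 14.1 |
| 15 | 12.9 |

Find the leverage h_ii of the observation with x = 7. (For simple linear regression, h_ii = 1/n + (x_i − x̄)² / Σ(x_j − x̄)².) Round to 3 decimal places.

h = 0.141

x̄ = (2 + 5 + 6 + 7 + 8 + 12 + 13 + 15)/8 = 8.5
Σ(x − x̄)² = 42.25 + 12.25 + 6.25 + 2.25 + 0.25 + 12.25 + 20.25 + 42.25 = 138
h = 1/8 + (-1.5)²/138 = 0.125 + 0.0163043 = 0.141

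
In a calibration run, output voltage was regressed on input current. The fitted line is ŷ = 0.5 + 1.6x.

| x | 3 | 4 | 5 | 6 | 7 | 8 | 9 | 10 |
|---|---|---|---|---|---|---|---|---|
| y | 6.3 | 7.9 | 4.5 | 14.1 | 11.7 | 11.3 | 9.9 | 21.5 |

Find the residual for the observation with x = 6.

r = 4

ŷ = 0.5 + 1.6·6 = 10.1
r = 14.1 − 10.1 = 4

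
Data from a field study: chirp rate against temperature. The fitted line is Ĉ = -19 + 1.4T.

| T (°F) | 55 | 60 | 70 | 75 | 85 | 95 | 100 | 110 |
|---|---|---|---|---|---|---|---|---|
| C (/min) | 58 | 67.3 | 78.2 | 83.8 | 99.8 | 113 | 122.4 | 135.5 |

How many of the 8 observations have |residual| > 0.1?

T=55: Ĉ = -19 + 1.4·55 = 58; e = 58 − 58 = 0
T=60: Ĉ = -19 + 1.4·60 = 65; e = 67.3 − 65 = 2.3
T=70: Ĉ = -19 + 1.4·70 = 79; e = 78.2 − 79 = -0.8
T=75: Ĉ = -19 + 1.4·75 = 86; e = 83.8 − 86 = -2.2
T=85: Ĉ = -19 + 1.4·85 = 100; e = 99.8 − 100 = -0.2
T=95: Ĉ = -19 + 1.4·95 = 114; e = 113 − 114 = -1
T=100: Ĉ = -19 + 1.4·100 = 121; e = 122.4 − 121 = 1.4
T=110: Ĉ = -19 + 1.4·110 = 135; e = 135.5 − 135 = 0.5
|e| > 0.1: T=60 (|e|=2.3), T=70 (|e|=0.8), T=75 (|e|=2.2), T=85 (|e|=0.2), T=95 (|e|=1), T=100 (|e|=1.4), T=110 (|e|=0.5) → 7

7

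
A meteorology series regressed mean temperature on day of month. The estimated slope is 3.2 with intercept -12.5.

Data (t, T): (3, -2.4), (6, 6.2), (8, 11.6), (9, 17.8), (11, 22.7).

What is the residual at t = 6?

r = -0.5

ŷ = -12.5 + 3.2·6 = 6.7
r = 6.2 − 6.7 = -0.5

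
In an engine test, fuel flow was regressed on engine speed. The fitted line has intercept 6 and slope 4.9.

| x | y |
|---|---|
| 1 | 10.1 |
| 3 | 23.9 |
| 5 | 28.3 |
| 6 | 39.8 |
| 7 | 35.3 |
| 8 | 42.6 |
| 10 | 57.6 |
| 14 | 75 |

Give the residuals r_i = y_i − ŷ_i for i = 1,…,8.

x=1: ŷ = 6 + 4.9·1 = 10.9; r = 10.1 − 10.9 = -0.8
x=3: ŷ = 6 + 4.9·3 = 20.7; r = 23.9 − 20.7 = 3.2
x=5: ŷ = 6 + 4.9·5 = 30.5; r = 28.3 − 30.5 = -2.2
x=6: ŷ = 6 + 4.9·6 = 35.4; r = 39.8 − 35.4 = 4.4
x=7: ŷ = 6 + 4.9·7 = 40.3; r = 35.3 − 40.3 = -5
x=8: ŷ = 6 + 4.9·8 = 45.2; r = 42.6 − 45.2 = -2.6
x=10: ŷ = 6 + 4.9·10 = 55; r = 57.6 − 55 = 2.6
x=14: ŷ = 6 + 4.9·14 = 74.6; r = 75 − 74.6 = 0.4

-0.8, 3.2, -2.2, 4.4, -5, -2.6, 2.6, 0.4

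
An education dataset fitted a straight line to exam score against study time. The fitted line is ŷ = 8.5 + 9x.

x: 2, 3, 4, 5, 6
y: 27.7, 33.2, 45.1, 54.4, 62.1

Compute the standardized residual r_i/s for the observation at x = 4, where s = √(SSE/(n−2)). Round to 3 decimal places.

0.366

x=2: ŷ = 8.5 + 9·2 = 26.5; r = 27.7 − 26.5 = 1.2
x=3: ŷ = 8.5 + 9·3 = 35.5; r = 33.2 − 35.5 = -2.3
x=4: ŷ = 8.5 + 9·4 = 44.5; r = 45.1 − 44.5 = 0.6
x=5: ŷ = 8.5 + 9·5 = 53.5; r = 54.4 − 53.5 = 0.9
x=6: ŷ = 8.5 + 9·6 = 62.5; r = 62.1 − 62.5 = -0.4
SSE = 1.44 + 5.29 + 0.36 + 0.81 + 0.16 = 8.06
s = √(8.06/3) = 1.63911
r/s = 0.6 / 1.63911 = 0.366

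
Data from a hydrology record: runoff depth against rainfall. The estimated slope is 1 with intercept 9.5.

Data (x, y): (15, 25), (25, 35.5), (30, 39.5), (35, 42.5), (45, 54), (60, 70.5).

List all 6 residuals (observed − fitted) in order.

x=15: ŷ = 9.5 + 15 = 24.5; r = 25 − 24.5 = 0.5
x=25: ŷ = 9.5 + 25 = 34.5; r = 35.5 − 34.5 = 1
x=30: ŷ = 9.5 + 30 = 39.5; r = 39.5 − 39.5 = 0
x=35: ŷ = 9.5 + 35 = 44.5; r = 42.5 − 44.5 = -2
x=45: ŷ = 9.5 + 45 = 54.5; r = 54 − 54.5 = -0.5
x=60: ŷ = 9.5 + 60 = 69.5; r = 70.5 − 69.5 = 1

0.5, 1, 0, -2, -0.5, 1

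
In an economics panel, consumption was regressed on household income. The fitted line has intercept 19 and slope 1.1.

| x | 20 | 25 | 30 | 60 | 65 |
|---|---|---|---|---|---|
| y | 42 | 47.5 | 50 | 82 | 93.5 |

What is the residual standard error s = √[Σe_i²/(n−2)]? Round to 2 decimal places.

x=20: ŷ = 19 + 1.1·20 = 41; e = 42 − 41 = 1
x=25: ŷ = 19 + 1.1·25 = 46.5; e = 47.5 − 46.5 = 1
x=30: ŷ = 19 + 1.1·30 = 52; e = 50 − 52 = -2
x=60: ŷ = 19 + 1.1·60 = 85; e = 82 − 85 = -3
x=65: ŷ = 19 + 1.1·65 = 90.5; e = 93.5 − 90.5 = 3
SSE = 1 + 1 + 4 + 9 + 9 = 24
s = √(24/3) = √8 ≈ 2.83

s = 2.83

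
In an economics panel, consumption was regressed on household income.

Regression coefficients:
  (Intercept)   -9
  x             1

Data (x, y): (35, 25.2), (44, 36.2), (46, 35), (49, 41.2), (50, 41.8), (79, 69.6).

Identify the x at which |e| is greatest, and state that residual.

x = 46, e = -2

x=35: ŷ = -9 + 35 = 26; e = 25.2 − 26 = -0.8
x=44: ŷ = -9 + 44 = 35; e = 36.2 − 35 = 1.2
x=46: ŷ = -9 + 46 = 37; e = 35 − 37 = -2
x=49: ŷ = -9 + 49 = 40; e = 41.2 − 40 = 1.2
x=50: ŷ = -9 + 50 = 41; e = 41.8 − 41 = 0.8
x=79: ŷ = -9 + 79 = 70; e = 69.6 − 70 = -0.4
Largest |e| is 2 at x = 46, residual -2.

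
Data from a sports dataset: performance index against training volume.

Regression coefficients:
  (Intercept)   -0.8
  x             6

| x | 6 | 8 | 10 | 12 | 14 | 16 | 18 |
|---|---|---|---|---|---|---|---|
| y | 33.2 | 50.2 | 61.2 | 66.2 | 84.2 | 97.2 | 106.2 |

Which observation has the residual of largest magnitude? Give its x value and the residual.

x = 12, r = -5

x=6: ŷ = -0.8 + 6·6 = 35.2; r = 33.2 − 35.2 = -2
x=8: ŷ = -0.8 + 6·8 = 47.2; r = 50.2 − 47.2 = 3
x=10: ŷ = -0.8 + 6·10 = 59.2; r = 61.2 − 59.2 = 2
x=12: ŷ = -0.8 + 6·12 = 71.2; r = 66.2 − 71.2 = -5
x=14: ŷ = -0.8 + 6·14 = 83.2; r = 84.2 − 83.2 = 1
x=16: ŷ = -0.8 + 6·16 = 95.2; r = 97.2 − 95.2 = 2
x=18: ŷ = -0.8 + 6·18 = 107.2; r = 106.2 − 107.2 = -1
Largest |r| is 5 at x = 12, residual -5.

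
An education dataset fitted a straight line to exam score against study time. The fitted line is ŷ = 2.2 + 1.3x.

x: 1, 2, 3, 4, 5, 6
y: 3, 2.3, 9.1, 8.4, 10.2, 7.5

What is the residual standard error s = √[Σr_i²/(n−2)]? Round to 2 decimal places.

x=1: ŷ = 2.2 + 1.3·1 = 3.5; r = 3 − 3.5 = -0.5
x=2: ŷ = 2.2 + 1.3·2 = 4.8; r = 2.3 − 4.8 = -2.5
x=3: ŷ = 2.2 + 1.3·3 = 6.1; r = 9.1 − 6.1 = 3
x=4: ŷ = 2.2 + 1.3·4 = 7.4; r = 8.4 − 7.4 = 1
x=5: ŷ = 2.2 + 1.3·5 = 8.7; r = 10.2 − 8.7 = 1.5
x=6: ŷ = 2.2 + 1.3·6 = 10; r = 7.5 − 10 = -2.5
SSE = 0.25 + 6.25 + 9 + 1 + 2.25 + 6.25 = 25
s = √(25/4) = √6.25 ≈ 2.50

s = 2.50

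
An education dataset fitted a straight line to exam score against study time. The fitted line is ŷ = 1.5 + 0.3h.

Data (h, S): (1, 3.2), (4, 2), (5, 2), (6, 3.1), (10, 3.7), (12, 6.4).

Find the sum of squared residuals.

h=1: ŷ = 1.5 + 0.3·1 = 1.8; r = 3.2 − 1.8 = 1.4
h=4: ŷ = 1.5 + 0.3·4 = 2.7; r = 2 − 2.7 = -0.7
h=5: ŷ = 1.5 + 0.3·5 = 3; r = 2 − 3 = -1
h=6: ŷ = 1.5 + 0.3·6 = 3.3; r = 3.1 − 3.3 = -0.2
h=10: ŷ = 1.5 + 0.3·10 = 4.5; r = 3.7 − 4.5 = -0.8
h=12: ŷ = 1.5 + 0.3·12 = 5.1; r = 6.4 − 5.1 = 1.3
SSE = 1.96 + 0.49 + 1 + 0.04 + 0.64 + 1.69 = 5.82

SSE = 5.82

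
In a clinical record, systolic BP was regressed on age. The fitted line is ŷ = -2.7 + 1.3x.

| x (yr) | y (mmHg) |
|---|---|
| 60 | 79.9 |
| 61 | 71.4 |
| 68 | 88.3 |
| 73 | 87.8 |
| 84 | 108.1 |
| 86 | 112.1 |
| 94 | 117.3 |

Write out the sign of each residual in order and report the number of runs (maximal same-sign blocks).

6 runs

x=60: ŷ = -2.7 + 1.3·60 = 75.3; r = 79.9 − 75.3 = 4.6
x=61: ŷ = -2.7 + 1.3·61 = 76.6; r = 71.4 − 76.6 = -5.2
x=68: ŷ = -2.7 + 1.3·68 = 85.7; r = 88.3 − 85.7 = 2.6
x=73: ŷ = -2.7 + 1.3·73 = 92.2; r = 87.8 − 92.2 = -4.4
x=84: ŷ = -2.7 + 1.3·84 = 106.5; r = 108.1 − 106.5 = 1.6
x=86: ŷ = -2.7 + 1.3·86 = 109.1; r = 112.1 − 109.1 = 3
x=94: ŷ = -2.7 + 1.3·94 = 119.5; r = 117.3 − 119.5 = -2.2
Signs: + − + − + + −
Runs: +×1, −×1, +×1, −×1, +×2, −×1 → 6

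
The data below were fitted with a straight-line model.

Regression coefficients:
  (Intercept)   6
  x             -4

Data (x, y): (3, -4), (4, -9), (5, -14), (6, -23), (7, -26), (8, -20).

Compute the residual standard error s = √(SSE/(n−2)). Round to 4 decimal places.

s = 4.5277

x=3: ŷ = 6 − 4·3 = -6; r = -4 − (-6) = 2
x=4: ŷ = 6 − 4·4 = -10; r = -9 − (-10) = 1
x=5: ŷ = 6 − 4·5 = -14; r = -14 − (-14) = 0
x=6: ŷ = 6 − 4·6 = -18; r = -23 − (-18) = -5
x=7: ŷ = 6 − 4·7 = -22; r = -26 − (-22) = -4
x=8: ŷ = 6 − 4·8 = -26; r = -20 − (-26) = 6
SSE = 4 + 1 + 0 + 25 + 16 + 36 = 82
s = √(82/4) = √20.5 ≈ 4.5277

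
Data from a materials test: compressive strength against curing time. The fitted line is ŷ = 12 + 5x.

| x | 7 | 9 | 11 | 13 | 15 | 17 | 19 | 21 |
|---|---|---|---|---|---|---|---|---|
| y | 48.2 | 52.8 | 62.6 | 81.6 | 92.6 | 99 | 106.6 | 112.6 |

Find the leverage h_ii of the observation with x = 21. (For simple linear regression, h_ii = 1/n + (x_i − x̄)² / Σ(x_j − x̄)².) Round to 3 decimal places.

h = 0.417

x̄ = (7 + 9 + 11 + 13 + 15 + 17 + 19 + 21)/8 = 14
Σ(x − x̄)² = 49 + 25 + 9 + 1 + 1 + 9 + 25 + 49 = 168
h = 1/8 + (7)²/168 = 0.125 + 0.291667 = 0.417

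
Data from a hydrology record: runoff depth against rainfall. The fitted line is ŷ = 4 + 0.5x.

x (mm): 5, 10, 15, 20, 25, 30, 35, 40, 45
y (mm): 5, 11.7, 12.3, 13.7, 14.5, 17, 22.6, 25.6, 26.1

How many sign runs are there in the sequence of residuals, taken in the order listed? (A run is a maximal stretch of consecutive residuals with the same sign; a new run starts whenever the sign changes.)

5 runs

x=5: ŷ = 4 + 0.5·5 = 6.5; e = 5 − 6.5 = -1.5
x=10: ŷ = 4 + 0.5·10 = 9; e = 11.7 − 9 = 2.7
x=15: ŷ = 4 + 0.5·15 = 11.5; e = 12.3 − 11.5 = 0.8
x=20: ŷ = 4 + 0.5·20 = 14; e = 13.7 − 14 = -0.3
x=25: ŷ = 4 + 0.5·25 = 16.5; e = 14.5 − 16.5 = -2
x=30: ŷ = 4 + 0.5·30 = 19; e = 17 − 19 = -2
x=35: ŷ = 4 + 0.5·35 = 21.5; e = 22.6 − 21.5 = 1.1
x=40: ŷ = 4 + 0.5·40 = 24; e = 25.6 − 24 = 1.6
x=45: ŷ = 4 + 0.5·45 = 26.5; e = 26.1 − 26.5 = -0.4
Signs: − + + − − − + + −
Runs: −×1, +×2, −×3, +×2, −×1 → 5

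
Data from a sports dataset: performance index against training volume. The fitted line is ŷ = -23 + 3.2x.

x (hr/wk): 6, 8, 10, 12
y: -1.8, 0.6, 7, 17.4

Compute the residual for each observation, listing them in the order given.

2, -2, -2, 2

x=6: ŷ = -23 + 3.2·6 = -3.8; e = -1.8 − (-3.8) = 2
x=8: ŷ = -23 + 3.2·8 = 2.6; e = 0.6 − 2.6 = -2
x=10: ŷ = -23 + 3.2·10 = 9; e = 7 − 9 = -2
x=12: ŷ = -23 + 3.2·12 = 15.4; e = 17.4 − 15.4 = 2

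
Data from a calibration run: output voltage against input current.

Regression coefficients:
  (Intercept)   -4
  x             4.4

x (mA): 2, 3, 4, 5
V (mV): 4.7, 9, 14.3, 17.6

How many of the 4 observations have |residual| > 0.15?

3

x=2: V̂ = -4 + 4.4·2 = 4.8; r = 4.7 − 4.8 = -0.1
x=3: V̂ = -4 + 4.4·3 = 9.2; r = 9 − 9.2 = -0.2
x=4: V̂ = -4 + 4.4·4 = 13.6; r = 14.3 − 13.6 = 0.7
x=5: V̂ = -4 + 4.4·5 = 18; r = 17.6 − 18 = -0.4
|r| > 0.15: x=3 (|r|=0.2), x=4 (|r|=0.7), x=5 (|r|=0.4) → 3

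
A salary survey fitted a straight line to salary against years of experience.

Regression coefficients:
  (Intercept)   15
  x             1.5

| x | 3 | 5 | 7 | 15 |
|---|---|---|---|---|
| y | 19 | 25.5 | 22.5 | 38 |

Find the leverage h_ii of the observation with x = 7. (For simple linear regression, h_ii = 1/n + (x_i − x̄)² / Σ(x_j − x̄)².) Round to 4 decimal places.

x̄ = (3 + 5 + 7 + 15)/4 = 7.5
Σ(x − x̄)² = 20.25 + 6.25 + 0.25 + 56.25 = 83
h = 1/4 + (-0.5)²/83 = 0.25 + 0.00301205 = 0.2530

h = 0.2530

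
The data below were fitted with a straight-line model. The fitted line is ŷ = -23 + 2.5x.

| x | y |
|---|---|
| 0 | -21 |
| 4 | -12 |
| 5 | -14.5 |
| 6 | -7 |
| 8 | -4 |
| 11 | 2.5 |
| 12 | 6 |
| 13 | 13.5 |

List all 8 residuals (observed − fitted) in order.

x=0: ŷ = -23 + 2.5·0 = -23; e = -21 − (-23) = 2
x=4: ŷ = -23 + 2.5·4 = -13; e = -12 − (-13) = 1
x=5: ŷ = -23 + 2.5·5 = -10.5; e = -14.5 − (-10.5) = -4
x=6: ŷ = -23 + 2.5·6 = -8; e = -7 − (-8) = 1
x=8: ŷ = -23 + 2.5·8 = -3; e = -4 − (-3) = -1
x=11: ŷ = -23 + 2.5·11 = 4.5; e = 2.5 − 4.5 = -2
x=12: ŷ = -23 + 2.5·12 = 7; e = 6 − 7 = -1
x=13: ŷ = -23 + 2.5·13 = 9.5; e = 13.5 − 9.5 = 4

2, 1, -4, 1, -1, -2, -1, 4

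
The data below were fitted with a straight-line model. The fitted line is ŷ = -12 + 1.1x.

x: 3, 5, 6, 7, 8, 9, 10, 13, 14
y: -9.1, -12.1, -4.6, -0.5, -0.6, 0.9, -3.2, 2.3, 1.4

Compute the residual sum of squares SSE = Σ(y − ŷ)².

SSE = 71.2

x=3: ŷ = -12 + 1.1·3 = -8.7; r = -9.1 − (-8.7) = -0.4
x=5: ŷ = -12 + 1.1·5 = -6.5; r = -12.1 − (-6.5) = -5.6
x=6: ŷ = -12 + 1.1·6 = -5.4; r = -4.6 − (-5.4) = 0.8
x=7: ŷ = -12 + 1.1·7 = -4.3; r = -0.5 − (-4.3) = 3.8
x=8: ŷ = -12 + 1.1·8 = -3.2; r = -0.6 − (-3.2) = 2.6
x=9: ŷ = -12 + 1.1·9 = -2.1; r = 0.9 − (-2.1) = 3
x=10: ŷ = -12 + 1.1·10 = -1; r = -3.2 − (-1) = -2.2
x=13: ŷ = -12 + 1.1·13 = 2.3; r = 2.3 − 2.3 = 0
x=14: ŷ = -12 + 1.1·14 = 3.4; r = 1.4 − 3.4 = -2
SSE = 0.16 + 31.36 + 0.64 + 14.44 + 6.76 + 9 + 4.84 + 0 + 4 = 71.2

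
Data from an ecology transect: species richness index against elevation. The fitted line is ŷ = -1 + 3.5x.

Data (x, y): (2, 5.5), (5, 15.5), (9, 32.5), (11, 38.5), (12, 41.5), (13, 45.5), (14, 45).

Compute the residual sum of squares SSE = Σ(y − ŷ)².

x=2: ŷ = -1 + 3.5·2 = 6; e = 5.5 − 6 = -0.5
x=5: ŷ = -1 + 3.5·5 = 16.5; e = 15.5 − 16.5 = -1
x=9: ŷ = -1 + 3.5·9 = 30.5; e = 32.5 − 30.5 = 2
x=11: ŷ = -1 + 3.5·11 = 37.5; e = 38.5 − 37.5 = 1
x=12: ŷ = -1 + 3.5·12 = 41; e = 41.5 − 41 = 0.5
x=13: ŷ = -1 + 3.5·13 = 44.5; e = 45.5 − 44.5 = 1
x=14: ŷ = -1 + 3.5·14 = 48; e = 45 − 48 = -3
SSE = 0.25 + 1 + 4 + 1 + 0.25 + 1 + 9 = 16.5

SSE = 16.5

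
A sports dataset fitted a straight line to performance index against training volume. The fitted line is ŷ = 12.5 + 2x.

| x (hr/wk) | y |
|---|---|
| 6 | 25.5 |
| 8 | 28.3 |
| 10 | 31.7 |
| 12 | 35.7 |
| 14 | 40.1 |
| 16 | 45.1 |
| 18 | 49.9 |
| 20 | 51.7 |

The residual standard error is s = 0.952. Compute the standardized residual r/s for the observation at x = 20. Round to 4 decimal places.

ŷ = 12.5 + 2·20 = 52.5
r = 51.7 − 52.5 = -0.8
r/s = -0.8 / 0.952 = -0.8403

-0.8403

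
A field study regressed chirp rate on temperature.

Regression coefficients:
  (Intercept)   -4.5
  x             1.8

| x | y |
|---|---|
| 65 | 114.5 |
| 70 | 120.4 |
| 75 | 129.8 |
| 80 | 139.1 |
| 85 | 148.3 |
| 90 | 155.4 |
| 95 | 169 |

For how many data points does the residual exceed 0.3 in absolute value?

6

x=65: ŷ = -4.5 + 1.8·65 = 112.5; r = 114.5 − 112.5 = 2
x=70: ŷ = -4.5 + 1.8·70 = 121.5; r = 120.4 − 121.5 = -1.1
x=75: ŷ = -4.5 + 1.8·75 = 130.5; r = 129.8 − 130.5 = -0.7
x=80: ŷ = -4.5 + 1.8·80 = 139.5; r = 139.1 − 139.5 = -0.4
x=85: ŷ = -4.5 + 1.8·85 = 148.5; r = 148.3 − 148.5 = -0.2
x=90: ŷ = -4.5 + 1.8·90 = 157.5; r = 155.4 − 157.5 = -2.1
x=95: ŷ = -4.5 + 1.8·95 = 166.5; r = 169 − 166.5 = 2.5
|r| > 0.3: x=65 (|r|=2), x=70 (|r|=1.1), x=75 (|r|=0.7), x=80 (|r|=0.4), x=90 (|r|=2.1), x=95 (|r|=2.5) → 6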